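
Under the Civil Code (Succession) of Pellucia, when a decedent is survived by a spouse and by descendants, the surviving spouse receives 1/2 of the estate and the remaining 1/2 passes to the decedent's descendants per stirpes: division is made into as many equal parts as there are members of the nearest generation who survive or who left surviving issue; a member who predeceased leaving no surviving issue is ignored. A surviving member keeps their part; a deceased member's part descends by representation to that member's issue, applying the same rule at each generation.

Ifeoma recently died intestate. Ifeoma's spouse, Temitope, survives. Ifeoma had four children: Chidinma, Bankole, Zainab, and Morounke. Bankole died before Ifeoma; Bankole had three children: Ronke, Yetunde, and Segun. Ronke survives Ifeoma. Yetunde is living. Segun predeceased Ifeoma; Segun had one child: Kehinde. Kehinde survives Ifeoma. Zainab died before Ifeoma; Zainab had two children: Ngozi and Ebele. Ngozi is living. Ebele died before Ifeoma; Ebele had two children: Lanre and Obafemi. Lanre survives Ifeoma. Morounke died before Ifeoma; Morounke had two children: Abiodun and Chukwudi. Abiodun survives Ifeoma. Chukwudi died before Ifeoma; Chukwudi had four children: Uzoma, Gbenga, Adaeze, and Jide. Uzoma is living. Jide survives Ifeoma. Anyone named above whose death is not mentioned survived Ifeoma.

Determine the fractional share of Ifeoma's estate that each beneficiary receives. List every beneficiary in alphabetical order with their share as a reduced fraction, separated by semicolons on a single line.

Temitope, as surviving spouse, takes 1/2.
The remaining 1/2 passes to Ifeoma's descendants per stirpes.
The 1/2 is divided into 4 equal shares of 1/8 among Chidinma, Bankole, Zainab, Morounke.
Chidinma is living and takes 1/8.
Bankole predeceased; the 1/8 allotted to Bankole's branch passes to Bankole's issue by representation.
The 1/8 is divided into 3 equal shares of 1/24 among Ronke, Yetunde, Segun.
Ronke is living and takes 1/24.
Yetunde is living and takes 1/24.
Segun predeceased; the 1/24 allotted to Segun's branch passes to Segun's issue by representation.
Kehinde is the sole taker at this level and receives the full 1/24.
Zainab predeceased; the 1/8 allotted to Zainab's branch passes to Zainab's issue by representation.
The 1/8 is divided into 2 equal shares of 1/16 among Ngozi, Ebele.
Ngozi is living and takes 1/16.
Ebele predeceased; the 1/16 allotted to Ebele's branch passes to Ebele's issue by representation.
The 1/16 is divided into 2 equal shares of 1/32 among Lanre, Obafemi.
Lanre is living and takes 1/32.
Obafemi is living and takes 1/32.
Morounke predeceased; the 1/8 allotted to Morounke's branch passes to Morounke's issue by representation.
The 1/8 is divided into 2 equal shares of 1/16 among Abiodun, Chukwudi.
Abiodun is living and takes 1/16.
Chukwudi predeceased; the 1/16 allotted to Chukwudi's branch passes to Chukwudi's issue by representation.
The 1/16 is divided into 4 equal shares of 1/64 among Uzoma, Gbenga, Adaeze, Jide.
Uzoma is living and takes 1/64.
Gbenga is living and takes 1/64.
Adaeze is living and takes 1/64.
Jide is living and takes 1/64.

Abiodun 1/16; Adaeze 1/64; Chidinma 1/8; Gbenga 1/64; Jide 1/64; Kehinde 1/24; Lanre 1/32; Ngozi 1/16; Obafemi 1/32; Ronke 1/24; Temitope 1/2; Uzoma 1/64; Yetunde 1/24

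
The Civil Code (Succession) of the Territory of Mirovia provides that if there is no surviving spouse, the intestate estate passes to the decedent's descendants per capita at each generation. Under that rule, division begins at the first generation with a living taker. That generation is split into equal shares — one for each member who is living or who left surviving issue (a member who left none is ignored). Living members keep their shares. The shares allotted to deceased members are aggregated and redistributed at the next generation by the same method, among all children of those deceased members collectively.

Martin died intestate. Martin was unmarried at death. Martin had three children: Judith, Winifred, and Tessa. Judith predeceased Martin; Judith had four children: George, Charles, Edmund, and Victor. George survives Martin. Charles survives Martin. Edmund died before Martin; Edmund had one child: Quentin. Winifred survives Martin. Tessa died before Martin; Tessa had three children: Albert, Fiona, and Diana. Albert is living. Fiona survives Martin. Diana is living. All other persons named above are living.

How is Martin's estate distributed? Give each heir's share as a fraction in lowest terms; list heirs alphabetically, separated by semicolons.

There is no surviving spouse, so the entire estate passes to Martin's descendants per capita at each generation.
At generation 1 (Judith, Winifred, Tessa) there are 3 shares of (1)/3 = 1/3 each.
Living: Winifred — each takes 1/3.
Deceased: Judith and Tessa. Their combined 2/3 is pooled and carried to generation 2.
At generation 2 (George, Charles, Edmund, Victor, Albert, Fiona, Diana) there are 7 shares of (2/3)/7 = 2/21 each.
Living: George, Charles, Victor, Albert, Fiona, and Diana — each takes 2/21.
Deceased: Edmund. That 2/21 share is carried to generation 3.
At generation 3 (Quentin) there are 1 shares of (2/21)/1 = 2/21 each.
Living: Quentin — each takes 2/21.

Albert 2/21; Charles 2/21; Diana 2/21; Fiona 2/21; George 2/21; Quentin 2/21; Victor 2/21; Winifred 1/3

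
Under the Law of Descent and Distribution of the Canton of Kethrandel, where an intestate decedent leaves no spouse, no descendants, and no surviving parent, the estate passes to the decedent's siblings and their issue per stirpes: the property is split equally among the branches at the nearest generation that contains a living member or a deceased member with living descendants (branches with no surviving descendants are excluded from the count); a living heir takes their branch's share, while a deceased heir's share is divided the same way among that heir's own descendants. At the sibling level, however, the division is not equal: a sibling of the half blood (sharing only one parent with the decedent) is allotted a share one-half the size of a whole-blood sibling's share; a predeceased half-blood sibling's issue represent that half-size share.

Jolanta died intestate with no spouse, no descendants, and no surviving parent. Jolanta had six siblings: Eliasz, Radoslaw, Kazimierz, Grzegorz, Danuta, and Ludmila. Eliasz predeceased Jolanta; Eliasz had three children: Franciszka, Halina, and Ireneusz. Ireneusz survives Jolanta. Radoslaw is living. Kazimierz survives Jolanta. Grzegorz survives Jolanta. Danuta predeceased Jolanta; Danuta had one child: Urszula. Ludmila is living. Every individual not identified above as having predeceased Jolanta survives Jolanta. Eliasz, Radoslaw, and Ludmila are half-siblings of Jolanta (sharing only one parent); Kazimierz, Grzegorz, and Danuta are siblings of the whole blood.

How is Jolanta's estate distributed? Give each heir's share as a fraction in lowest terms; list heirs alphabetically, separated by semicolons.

Franciszka 1/27; Grzegorz 2/9; Halina 1/27; Ireneusz 1/27; Kazimierz 2/9; Ludmila 1/9; Radoslaw 1/9; Urszula 2/9

No spouse, descendants, or parent survives, so the estate passes to Jolanta's siblings per stirpes.
Half-blood siblings count for one-half the weight of whole-blood siblings at the initial division.
Dividing 1 in proportion to weights (total weight 9/2): Eliasz (weight 1/2) → 1/9; Radoslaw (weight 1/2) → 1/9; Kazimierz (weight 1) → 2/9; Grzegorz (weight 1) → 2/9; Danuta (weight 1) → 2/9; Ludmila (weight 1/2) → 1/9.
Eliasz predeceased; the 1/9 allotted to Eliasz's branch passes to Eliasz's issue by representation.
The 1/9 is divided into 3 equal shares of 1/27 among Franciszka, Halina, Ireneusz.
Franciszka is living and takes 1/27.
Halina is living and takes 1/27.
Ireneusz is living and takes 1/27.
Radoslaw is living and takes 1/9.
Kazimierz is living and takes 2/9.
Grzegorz is living and takes 2/9.
Danuta predeceased; the 2/9 allotted to Danuta's branch passes to Danuta's issue by representation.
Urszula is the sole taker at this level and receives the full 2/9.
Ludmila is living and takes 1/9.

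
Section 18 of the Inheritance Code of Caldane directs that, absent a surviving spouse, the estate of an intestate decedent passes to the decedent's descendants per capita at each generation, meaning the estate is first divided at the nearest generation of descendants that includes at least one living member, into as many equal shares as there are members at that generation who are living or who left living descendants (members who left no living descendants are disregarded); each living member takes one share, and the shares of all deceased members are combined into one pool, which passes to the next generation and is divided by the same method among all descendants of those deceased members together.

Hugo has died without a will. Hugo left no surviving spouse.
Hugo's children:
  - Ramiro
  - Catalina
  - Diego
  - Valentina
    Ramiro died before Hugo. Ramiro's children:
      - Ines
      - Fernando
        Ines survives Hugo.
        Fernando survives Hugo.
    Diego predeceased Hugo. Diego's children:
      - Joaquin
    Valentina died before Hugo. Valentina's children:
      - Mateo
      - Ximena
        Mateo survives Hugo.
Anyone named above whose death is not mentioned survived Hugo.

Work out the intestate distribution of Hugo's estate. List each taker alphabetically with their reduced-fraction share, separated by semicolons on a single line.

There is no surviving spouse, so the entire estate passes to Hugo's descendants per capita at each generation.
At generation 1 (Ramiro, Catalina, Diego, Valentina) there are 4 shares of (1)/4 = 1/4 each.
Living: Catalina — each takes 1/4.
Deceased: Ramiro, Diego, and Valentina. Their combined 3/4 is pooled and carried to generation 2.
At generation 2 (Ines, Fernando, Joaquin, Mateo, Ximena) there are 5 shares of (3/4)/5 = 3/20 each.
Living: Ines, Fernando, Joaquin, Mateo, and Ximena — each takes 3/20.

Catalina 1/4; Fernando 3/20; Ines 3/20; Joaquin 3/20; Mateo 3/20; Ximena 3/20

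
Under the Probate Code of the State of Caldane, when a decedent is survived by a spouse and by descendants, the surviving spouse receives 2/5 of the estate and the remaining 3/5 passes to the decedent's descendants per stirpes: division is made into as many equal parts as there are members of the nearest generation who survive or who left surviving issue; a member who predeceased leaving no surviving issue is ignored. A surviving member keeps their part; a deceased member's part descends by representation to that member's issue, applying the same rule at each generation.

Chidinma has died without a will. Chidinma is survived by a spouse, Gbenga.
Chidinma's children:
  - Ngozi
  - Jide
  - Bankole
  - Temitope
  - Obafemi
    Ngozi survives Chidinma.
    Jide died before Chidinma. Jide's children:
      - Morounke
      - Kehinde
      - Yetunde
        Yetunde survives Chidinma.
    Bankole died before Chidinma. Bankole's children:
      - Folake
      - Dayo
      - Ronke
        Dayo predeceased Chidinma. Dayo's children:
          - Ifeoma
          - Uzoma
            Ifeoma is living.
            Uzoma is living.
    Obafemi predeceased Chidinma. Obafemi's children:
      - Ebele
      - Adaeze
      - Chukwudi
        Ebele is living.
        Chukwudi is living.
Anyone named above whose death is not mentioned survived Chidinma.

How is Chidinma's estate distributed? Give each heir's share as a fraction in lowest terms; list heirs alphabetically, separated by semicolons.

Gbenga, as surviving spouse, takes 2/5.
The remaining 3/5 passes to Chidinma's descendants per stirpes.
The 3/5 is divided into 5 equal shares of 3/25 among Ngozi, Jide, Bankole, Temitope, Obafemi.
Ngozi is living and takes 3/25.
Jide predeceased; the 3/25 allotted to Jide's branch passes to Jide's issue by representation.
The 3/25 is divided into 3 equal shares of 1/25 among Morounke, Kehinde, Yetunde.
Morounke is living and takes 1/25.
Kehinde is living and takes 1/25.
Yetunde is living and takes 1/25.
Bankole predeceased; the 3/25 allotted to Bankole's branch passes to Bankole's issue by representation.
The 3/25 is divided into 3 equal shares of 1/25 among Folake, Dayo, Ronke.
Folake is living and takes 1/25.
Dayo predeceased; the 1/25 allotted to Dayo's branch passes to Dayo's issue by representation.
The 1/25 is divided into 2 equal shares of 1/50 among Ifeoma, Uzoma.
Ifeoma is living and takes 1/50.
Uzoma is living and takes 1/50.
Ronke is living and takes 1/25.
Temitope is living and takes 3/25.
Obafemi predeceased; the 3/25 allotted to Obafemi's branch passes to Obafemi's issue by representation.
The 3/25 is divided into 3 equal shares of 1/25 among Ebele, Adaeze, Chukwudi.
Ebele is living and takes 1/25.
Adaeze is living and takes 1/25.
Chukwudi is living and takes 1/25.

Adaeze 1/25; Chukwudi 1/25; Ebele 1/25; Folake 1/25; Gbenga 2/5; Ifeoma 1/50; Kehinde 1/25; Morounke 1/25; Ngozi 3/25; Ronke 1/25; Temitope 3/25; Uzoma 1/50; Yetunde 1/25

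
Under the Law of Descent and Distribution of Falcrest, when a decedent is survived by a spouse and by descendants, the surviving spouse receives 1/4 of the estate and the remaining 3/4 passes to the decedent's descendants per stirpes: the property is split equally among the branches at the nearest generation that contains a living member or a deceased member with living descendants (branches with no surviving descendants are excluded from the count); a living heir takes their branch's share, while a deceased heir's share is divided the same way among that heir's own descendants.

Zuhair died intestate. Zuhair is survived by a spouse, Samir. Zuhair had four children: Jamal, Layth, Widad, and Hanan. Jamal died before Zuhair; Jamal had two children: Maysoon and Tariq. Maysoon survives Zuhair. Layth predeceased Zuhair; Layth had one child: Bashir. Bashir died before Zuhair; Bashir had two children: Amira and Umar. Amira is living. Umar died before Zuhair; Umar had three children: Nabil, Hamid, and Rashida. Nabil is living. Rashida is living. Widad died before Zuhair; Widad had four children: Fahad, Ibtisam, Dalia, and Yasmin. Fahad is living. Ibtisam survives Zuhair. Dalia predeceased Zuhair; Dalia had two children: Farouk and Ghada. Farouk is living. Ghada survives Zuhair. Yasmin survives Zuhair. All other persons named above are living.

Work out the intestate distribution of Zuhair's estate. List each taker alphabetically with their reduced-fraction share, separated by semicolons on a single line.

Samir, as surviving spouse, takes 1/4.
The remaining 3/4 passes to Zuhair's descendants per stirpes.
The 3/4 is divided into 4 equal shares of 3/16 among Jamal, Layth, Widad, Hanan.
Jamal predeceased; the 3/16 allotted to Jamal's branch passes to Jamal's issue by representation.
The 3/16 is divided into 2 equal shares of 3/32 among Maysoon, Tariq.
Maysoon is living and takes 3/32.
Tariq is living and takes 3/32.
Layth predeceased; the 3/16 allotted to Layth's branch passes to Layth's issue by representation.
Bashir's line is the sole branch at this level, so the full 3/16 passes to Bashir's issue by representation.
The 3/16 is divided into 2 equal shares of 3/32 among Amira, Umar.
Amira is living and takes 3/32.
Umar predeceased; the 3/32 allotted to Umar's branch passes to Umar's issue by representation.
The 3/32 is divided into 3 equal shares of 1/32 among Nabil, Hamid, Rashida.
Nabil is living and takes 1/32.
Hamid is living and takes 1/32.
Rashida is living and takes 1/32.
Widad predeceased; the 3/16 allotted to Widad's branch passes to Widad's issue by representation.
The 3/16 is divided into 4 equal shares of 3/64 among Fahad, Ibtisam, Dalia, Yasmin.
Fahad is living and takes 3/64.
Ibtisam is living and takes 3/64.
Dalia predeceased; the 3/64 allotted to Dalia's branch passes to Dalia's issue by representation.
The 3/64 is divided into 2 equal shares of 3/128 among Farouk, Ghada.
Farouk is living and takes 3/128.
Ghada is living and takes 3/128.
Yasmin is living and takes 3/64.
Hanan is living and takes 3/16.

Amira 3/32; Fahad 3/64; Farouk 3/128; Ghada 3/128; Hamid 1/32; Hanan 3/16; Ibtisam 3/64; Maysoon 3/32; Nabil 1/32; Rashida 1/32; Samir 1/4; Tariq 3/32; Yasmin 3/64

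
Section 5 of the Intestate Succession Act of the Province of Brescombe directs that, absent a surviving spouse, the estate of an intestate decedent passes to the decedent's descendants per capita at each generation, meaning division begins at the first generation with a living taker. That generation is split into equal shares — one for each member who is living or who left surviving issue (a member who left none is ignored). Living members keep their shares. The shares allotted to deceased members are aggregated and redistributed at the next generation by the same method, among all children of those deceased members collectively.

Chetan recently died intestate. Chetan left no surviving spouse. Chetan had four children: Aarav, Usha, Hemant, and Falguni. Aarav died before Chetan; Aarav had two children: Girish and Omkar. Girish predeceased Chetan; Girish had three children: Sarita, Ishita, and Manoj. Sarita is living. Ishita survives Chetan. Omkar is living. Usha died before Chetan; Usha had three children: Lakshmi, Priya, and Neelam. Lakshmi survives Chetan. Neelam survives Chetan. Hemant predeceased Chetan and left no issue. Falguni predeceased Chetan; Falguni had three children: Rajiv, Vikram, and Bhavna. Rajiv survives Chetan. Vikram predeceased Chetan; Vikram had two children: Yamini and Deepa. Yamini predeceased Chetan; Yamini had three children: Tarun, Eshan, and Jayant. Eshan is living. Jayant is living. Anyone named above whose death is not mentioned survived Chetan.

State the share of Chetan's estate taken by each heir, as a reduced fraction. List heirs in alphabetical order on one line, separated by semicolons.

Bhavna 1/8; Deepa 1/20; Eshan 1/60; Ishita 1/20; Jayant 1/60; Lakshmi 1/8; Manoj 1/20; Neelam 1/8; Omkar 1/8; Priya 1/8; Rajiv 1/8; Sarita 1/20; Tarun 1/60

There is no surviving spouse, so the entire estate passes to Chetan's descendants per capita at each generation.
No one at generation 1 (Aarav, Usha, Falguni) is living; moving to the next generation.
At generation 2 (Girish, Omkar, Lakshmi, Priya, Neelam, Rajiv, Vikram, Bhavna) there are 8 shares of (1)/8 = 1/8 each.
Living: Omkar, Lakshmi, Priya, Neelam, Rajiv, and Bhavna — each takes 1/8.
Deceased: Girish and Vikram. Their combined 1/4 is pooled and carried to generation 3.
At generation 3 (Sarita, Ishita, Manoj, Yamini, Deepa) there are 5 shares of (1/4)/5 = 1/20 each.
Living: Sarita, Ishita, Manoj, and Deepa — each takes 1/20.
Deceased: Yamini. That 1/20 share is carried to generation 4.
At generation 4 (Tarun, Eshan, Jayant) there are 3 shares of (1/20)/3 = 1/60 each.
Living: Tarun, Eshan, and Jayant — each takes 1/60.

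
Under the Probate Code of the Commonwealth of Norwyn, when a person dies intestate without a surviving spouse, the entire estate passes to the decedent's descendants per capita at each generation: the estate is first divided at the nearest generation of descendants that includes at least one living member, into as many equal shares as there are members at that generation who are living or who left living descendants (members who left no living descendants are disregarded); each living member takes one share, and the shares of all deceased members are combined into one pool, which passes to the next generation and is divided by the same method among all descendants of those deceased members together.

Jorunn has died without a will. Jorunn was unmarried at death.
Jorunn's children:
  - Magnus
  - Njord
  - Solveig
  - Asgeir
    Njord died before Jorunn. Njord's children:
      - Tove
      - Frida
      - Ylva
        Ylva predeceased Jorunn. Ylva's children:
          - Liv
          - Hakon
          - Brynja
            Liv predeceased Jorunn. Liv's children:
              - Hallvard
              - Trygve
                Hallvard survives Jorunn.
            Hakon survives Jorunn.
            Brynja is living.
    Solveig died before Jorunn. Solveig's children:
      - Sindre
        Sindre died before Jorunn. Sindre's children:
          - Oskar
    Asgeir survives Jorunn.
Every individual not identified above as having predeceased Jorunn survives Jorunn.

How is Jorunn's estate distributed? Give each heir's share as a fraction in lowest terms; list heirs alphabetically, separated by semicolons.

Asgeir 1/4; Brynja 1/16; Frida 1/8; Hakon 1/16; Hallvard 1/32; Magnus 1/4; Oskar 1/16; Tove 1/8; Trygve 1/32

There is no surviving spouse, so the entire estate passes to Jorunn's descendants per capita at each generation.
At generation 1 (Magnus, Njord, Solveig, Asgeir) there are 4 shares of (1)/4 = 1/4 each.
Living: Magnus and Asgeir — each takes 1/4.
Deceased: Njord and Solveig. Their combined 1/2 is pooled and carried to generation 2.
At generation 2 (Tove, Frida, Ylva, Sindre) there are 4 shares of (1/2)/4 = 1/8 each.
Living: Tove and Frida — each takes 1/8.
Deceased: Ylva and Sindre. Their combined 1/4 is pooled and carried to generation 3.
At generation 3 (Liv, Hakon, Brynja, Oskar) there are 4 shares of (1/4)/4 = 1/16 each.
Living: Hakon, Brynja, and Oskar — each takes 1/16.
Deceased: Liv. That 1/16 share is carried to generation 4.
At generation 4 (Hallvard, Trygve) there are 2 shares of (1/16)/2 = 1/32 each.
Living: Hallvard and Trygve — each takes 1/32.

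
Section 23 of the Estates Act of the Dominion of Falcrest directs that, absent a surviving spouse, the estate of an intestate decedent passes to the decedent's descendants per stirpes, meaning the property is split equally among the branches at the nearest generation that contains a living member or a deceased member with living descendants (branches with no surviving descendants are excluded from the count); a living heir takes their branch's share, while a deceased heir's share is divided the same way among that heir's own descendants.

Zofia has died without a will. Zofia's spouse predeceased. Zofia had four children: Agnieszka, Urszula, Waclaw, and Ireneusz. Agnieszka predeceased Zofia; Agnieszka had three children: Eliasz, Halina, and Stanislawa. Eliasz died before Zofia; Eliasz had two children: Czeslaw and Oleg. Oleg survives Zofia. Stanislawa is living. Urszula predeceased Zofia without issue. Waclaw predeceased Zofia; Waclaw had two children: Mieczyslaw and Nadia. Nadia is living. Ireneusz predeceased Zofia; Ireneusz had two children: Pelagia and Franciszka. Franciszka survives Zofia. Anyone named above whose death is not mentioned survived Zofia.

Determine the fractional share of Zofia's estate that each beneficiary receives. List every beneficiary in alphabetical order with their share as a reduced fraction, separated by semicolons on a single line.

There is no surviving spouse, so the entire estate passes to Zofia's descendants per stirpes.
Urszula left no surviving issue, so that branch lapses and is disregarded.
The estate is divided into 3 equal shares of 1/3 among Agnieszka, Waclaw, Ireneusz.
Agnieszka predeceased; the 1/3 allotted to Agnieszka's branch passes to Agnieszka's issue by representation.
The 1/3 is divided into 3 equal shares of 1/9 among Eliasz, Halina, Stanislawa.
Eliasz predeceased; the 1/9 allotted to Eliasz's branch passes to Eliasz's issue by representation.
The 1/9 is divided into 2 equal shares of 1/18 among Czeslaw, Oleg.
Czeslaw is living and takes 1/18.
Oleg is living and takes 1/18.
Halina is living and takes 1/9.
Stanislawa is living and takes 1/9.
Waclaw predeceased; the 1/3 allotted to Waclaw's branch passes to Waclaw's issue by representation.
The 1/3 is divided into 2 equal shares of 1/6 among Mieczyslaw, Nadia.
Mieczyslaw is living and takes 1/6.
Nadia is living and takes 1/6.
Ireneusz predeceased; the 1/3 allotted to Ireneusz's branch passes to Ireneusz's issue by representation.
The 1/3 is divided into 2 equal shares of 1/6 among Pelagia, Franciszka.
Pelagia is living and takes 1/6.
Franciszka is living and takes 1/6.

Czeslaw 1/18; Franciszka 1/6; Halina 1/9; Mieczyslaw 1/6; Nadia 1/6; Oleg 1/18; Pelagia 1/6; Stanislawa 1/9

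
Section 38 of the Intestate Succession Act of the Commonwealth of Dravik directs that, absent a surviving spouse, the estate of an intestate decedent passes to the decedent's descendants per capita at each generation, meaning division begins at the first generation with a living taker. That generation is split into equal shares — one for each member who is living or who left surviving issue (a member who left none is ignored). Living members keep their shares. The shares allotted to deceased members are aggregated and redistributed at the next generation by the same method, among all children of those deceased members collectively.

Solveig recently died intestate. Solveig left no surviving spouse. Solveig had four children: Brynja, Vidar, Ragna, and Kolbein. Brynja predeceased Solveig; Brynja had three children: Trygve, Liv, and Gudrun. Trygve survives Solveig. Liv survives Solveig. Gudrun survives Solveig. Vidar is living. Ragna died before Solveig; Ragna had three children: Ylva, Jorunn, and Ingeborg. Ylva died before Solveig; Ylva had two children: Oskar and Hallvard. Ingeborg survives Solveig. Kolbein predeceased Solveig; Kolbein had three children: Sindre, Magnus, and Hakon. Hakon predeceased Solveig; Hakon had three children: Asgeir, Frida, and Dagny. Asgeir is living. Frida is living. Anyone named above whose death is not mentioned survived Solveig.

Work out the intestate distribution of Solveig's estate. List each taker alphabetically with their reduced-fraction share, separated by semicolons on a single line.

Asgeir 1/30; Dagny 1/30; Frida 1/30; Gudrun 1/12; Hallvard 1/30; Ingeborg 1/12; Jorunn 1/12; Liv 1/12; Magnus 1/12; Oskar 1/30; Sindre 1/12; Trygve 1/12; Vidar 1/4

There is no surviving spouse, so the entire estate passes to Solveig's descendants per capita at each generation.
At generation 1 (Brynja, Vidar, Ragna, Kolbein) there are 4 shares of (1)/4 = 1/4 each.
Living: Vidar — each takes 1/4.
Deceased: Brynja, Ragna, and Kolbein. Their combined 3/4 is pooled and carried to generation 2.
At generation 2 (Trygve, Liv, Gudrun, Ylva, Jorunn, Ingeborg, Sindre, Magnus, Hakon) there are 9 shares of (3/4)/9 = 1/12 each.
Living: Trygve, Liv, Gudrun, Jorunn, Ingeborg, Sindre, and Magnus — each takes 1/12.
Deceased: Ylva and Hakon. Their combined 1/6 is pooled and carried to generation 3.
At generation 3 (Oskar, Hallvard, Asgeir, Frida, Dagny) there are 5 shares of (1/6)/5 = 1/30 each.
Living: Oskar, Hallvard, Asgeir, Frida, and Dagny — each takes 1/30.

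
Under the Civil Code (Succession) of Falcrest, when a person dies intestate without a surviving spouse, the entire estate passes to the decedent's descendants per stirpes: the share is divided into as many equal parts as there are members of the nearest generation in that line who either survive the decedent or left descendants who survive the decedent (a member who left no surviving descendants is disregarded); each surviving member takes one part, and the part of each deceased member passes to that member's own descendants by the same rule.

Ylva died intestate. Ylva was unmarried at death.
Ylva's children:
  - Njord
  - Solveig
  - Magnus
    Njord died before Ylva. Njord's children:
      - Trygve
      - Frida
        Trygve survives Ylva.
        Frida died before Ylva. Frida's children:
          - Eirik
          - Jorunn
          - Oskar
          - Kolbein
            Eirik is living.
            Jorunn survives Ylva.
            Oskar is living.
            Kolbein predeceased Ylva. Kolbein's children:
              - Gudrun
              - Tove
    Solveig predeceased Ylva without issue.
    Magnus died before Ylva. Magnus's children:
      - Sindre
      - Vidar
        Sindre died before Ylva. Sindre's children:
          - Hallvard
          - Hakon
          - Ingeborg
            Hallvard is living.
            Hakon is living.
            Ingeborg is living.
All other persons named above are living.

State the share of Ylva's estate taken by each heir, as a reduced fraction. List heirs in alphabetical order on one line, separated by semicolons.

There is no surviving spouse, so the entire estate passes to Ylva's descendants per stirpes.
Solveig left no surviving issue, so that branch lapses and is disregarded.
The estate is divided into 2 equal shares of 1/2 among Njord, Magnus.
Njord predeceased; the 1/2 allotted to Njord's branch passes to Njord's issue by representation.
The 1/2 is divided into 2 equal shares of 1/4 among Trygve, Frida.
Trygve is living and takes 1/4.
Frida predeceased; the 1/4 allotted to Frida's branch passes to Frida's issue by representation.
The 1/4 is divided into 4 equal shares of 1/16 among Eirik, Jorunn, Oskar, Kolbein.
Eirik is living and takes 1/16.
Jorunn is living and takes 1/16.
Oskar is living and takes 1/16.
Kolbein predeceased; the 1/16 allotted to Kolbein's branch passes to Kolbein's issue by representation.
The 1/16 is divided into 2 equal shares of 1/32 among Gudrun, Tove.
Gudrun is living and takes 1/32.
Tove is living and takes 1/32.
Magnus predeceased; the 1/2 allotted to Magnus's branch passes to Magnus's issue by representation.
The 1/2 is divided into 2 equal shares of 1/4 among Sindre, Vidar.
Sindre predeceased; the 1/4 allotted to Sindre's branch passes to Sindre's issue by representation.
The 1/4 is divided into 3 equal shares of 1/12 among Hallvard, Hakon, Ingeborg.
Hallvard is living and takes 1/12.
Hakon is living and takes 1/12.
Ingeborg is living and takes 1/12.
Vidar is living and takes 1/4.

Eirik 1/16; Gudrun 1/32; Hakon 1/12; Hallvard 1/12; Ingeborg 1/12; Jorunn 1/16; Oskar 1/16; Tove 1/32; Trygve 1/4; Vidar 1/4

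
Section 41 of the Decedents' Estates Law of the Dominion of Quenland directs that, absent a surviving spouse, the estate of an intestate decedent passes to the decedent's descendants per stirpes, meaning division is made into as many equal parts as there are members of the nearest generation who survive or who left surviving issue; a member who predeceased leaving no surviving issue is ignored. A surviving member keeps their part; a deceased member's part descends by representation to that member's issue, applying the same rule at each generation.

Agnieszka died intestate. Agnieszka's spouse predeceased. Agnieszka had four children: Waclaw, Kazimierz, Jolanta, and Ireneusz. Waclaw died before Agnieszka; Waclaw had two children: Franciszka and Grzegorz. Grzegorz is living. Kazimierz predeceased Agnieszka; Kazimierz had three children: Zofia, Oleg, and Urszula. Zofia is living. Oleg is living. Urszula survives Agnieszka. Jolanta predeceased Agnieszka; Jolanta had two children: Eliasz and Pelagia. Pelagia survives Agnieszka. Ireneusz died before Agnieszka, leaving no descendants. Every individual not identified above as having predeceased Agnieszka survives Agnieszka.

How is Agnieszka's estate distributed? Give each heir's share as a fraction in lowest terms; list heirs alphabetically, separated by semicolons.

Eliasz 1/6; Franciszka 1/6; Grzegorz 1/6; Oleg 1/9; Pelagia 1/6; Urszula 1/9; Zofia 1/9

There is no surviving spouse, so the entire estate passes to Agnieszka's descendants per stirpes.
Ireneusz left no surviving issue, so that branch lapses and is disregarded.
The estate is divided into 3 equal shares of 1/3 among Waclaw, Kazimierz, Jolanta.
Waclaw predeceased; the 1/3 allotted to Waclaw's branch passes to Waclaw's issue by representation.
The 1/3 is divided into 2 equal shares of 1/6 among Franciszka, Grzegorz.
Franciszka is living and takes 1/6.
Grzegorz is living and takes 1/6.
Kazimierz predeceased; the 1/3 allotted to Kazimierz's branch passes to Kazimierz's issue by representation.
The 1/3 is divided into 3 equal shares of 1/9 among Zofia, Oleg, Urszula.
Zofia is living and takes 1/9.
Oleg is living and takes 1/9.
Urszula is living and takes 1/9.
Jolanta predeceased; the 1/3 allotted to Jolanta's branch passes to Jolanta's issue by representation.
The 1/3 is divided into 2 equal shares of 1/6 among Eliasz, Pelagia.
Eliasz is living and takes 1/6.
Pelagia is living and takes 1/6.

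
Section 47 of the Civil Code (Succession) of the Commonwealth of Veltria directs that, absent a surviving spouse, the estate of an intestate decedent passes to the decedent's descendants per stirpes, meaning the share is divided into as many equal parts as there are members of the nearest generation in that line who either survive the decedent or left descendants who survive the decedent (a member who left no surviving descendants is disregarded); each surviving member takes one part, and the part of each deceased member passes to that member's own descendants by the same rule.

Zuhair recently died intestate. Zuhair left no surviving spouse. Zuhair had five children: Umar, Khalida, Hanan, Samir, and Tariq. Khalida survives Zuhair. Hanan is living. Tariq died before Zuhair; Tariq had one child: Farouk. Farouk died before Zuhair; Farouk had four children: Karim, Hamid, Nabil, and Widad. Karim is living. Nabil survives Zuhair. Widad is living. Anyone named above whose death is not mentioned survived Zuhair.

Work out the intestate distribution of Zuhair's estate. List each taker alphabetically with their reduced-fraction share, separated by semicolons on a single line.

Hamid 1/20; Hanan 1/5; Karim 1/20; Khalida 1/5; Nabil 1/20; Samir 1/5; Umar 1/5; Widad 1/20

There is no surviving spouse, so the entire estate passes to Zuhair's descendants per stirpes.
The estate is divided into 5 equal shares of 1/5 among Umar, Khalida, Hanan, Samir, Tariq.
Umar is living and takes 1/5.
Khalida is living and takes 1/5.
Hanan is living and takes 1/5.
Samir is living and takes 1/5.
Tariq predeceased; the 1/5 allotted to Tariq's branch passes to Tariq's issue by representation.
Farouk's line is the sole branch at this level, so the full 1/5 passes to Farouk's issue by representation.
The 1/5 is divided into 4 equal shares of 1/20 among Karim, Hamid, Nabil, Widad.
Karim is living and takes 1/20.
Hamid is living and takes 1/20.
Nabil is living and takes 1/20.
Widad is living and takes 1/20.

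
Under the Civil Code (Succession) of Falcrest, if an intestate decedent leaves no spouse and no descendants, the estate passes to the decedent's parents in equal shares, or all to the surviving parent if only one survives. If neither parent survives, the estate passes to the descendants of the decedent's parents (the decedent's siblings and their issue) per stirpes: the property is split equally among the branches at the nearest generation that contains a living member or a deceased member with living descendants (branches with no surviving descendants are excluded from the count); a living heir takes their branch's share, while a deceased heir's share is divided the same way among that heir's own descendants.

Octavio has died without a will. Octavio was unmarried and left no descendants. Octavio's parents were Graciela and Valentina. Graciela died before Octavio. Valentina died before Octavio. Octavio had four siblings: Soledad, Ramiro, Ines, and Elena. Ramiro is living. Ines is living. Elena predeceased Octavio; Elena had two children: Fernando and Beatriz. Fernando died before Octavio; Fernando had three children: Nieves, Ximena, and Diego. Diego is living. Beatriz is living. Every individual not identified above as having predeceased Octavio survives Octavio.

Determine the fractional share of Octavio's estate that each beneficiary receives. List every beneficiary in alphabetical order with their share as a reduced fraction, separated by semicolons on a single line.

Neither parent survives and there are no descendants, so the estate passes to Octavio's siblings and their issue per stirpes.
The estate is divided into 4 equal shares of 1/4 among Soledad, Ramiro, Ines, Elena.
Soledad is living and takes 1/4.
Ramiro is living and takes 1/4.
Ines is living and takes 1/4.
Elena predeceased; the 1/4 allotted to Elena's branch passes to Elena's issue by representation.
The 1/4 is divided into 2 equal shares of 1/8 among Fernando, Beatriz.
Fernando predeceased; the 1/8 allotted to Fernando's branch passes to Fernando's issue by representation.
The 1/8 is divided into 3 equal shares of 1/24 among Nieves, Ximena, Diego.
Nieves is living and takes 1/24.
Ximena is living and takes 1/24.
Diego is living and takes 1/24.
Beatriz is living and takes 1/8.

Beatriz 1/8; Diego 1/24; Ines 1/4; Nieves 1/24; Ramiro 1/4; Soledad 1/4; Ximena 1/24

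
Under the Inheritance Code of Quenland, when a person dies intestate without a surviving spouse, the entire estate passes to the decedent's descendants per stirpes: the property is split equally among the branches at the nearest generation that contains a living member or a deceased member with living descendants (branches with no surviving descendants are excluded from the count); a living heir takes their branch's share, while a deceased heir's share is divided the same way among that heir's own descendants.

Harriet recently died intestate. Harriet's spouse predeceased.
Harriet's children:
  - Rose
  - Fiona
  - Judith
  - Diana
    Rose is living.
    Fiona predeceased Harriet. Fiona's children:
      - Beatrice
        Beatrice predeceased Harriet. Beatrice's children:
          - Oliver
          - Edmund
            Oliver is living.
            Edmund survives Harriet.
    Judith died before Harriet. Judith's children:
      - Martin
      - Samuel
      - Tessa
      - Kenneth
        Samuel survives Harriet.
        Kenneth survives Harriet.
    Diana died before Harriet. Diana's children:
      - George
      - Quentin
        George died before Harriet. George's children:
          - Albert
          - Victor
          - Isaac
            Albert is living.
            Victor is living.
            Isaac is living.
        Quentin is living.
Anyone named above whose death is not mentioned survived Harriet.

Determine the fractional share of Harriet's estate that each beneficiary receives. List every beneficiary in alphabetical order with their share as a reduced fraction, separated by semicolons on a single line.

There is no surviving spouse, so the entire estate passes to Harriet's descendants per stirpes.
The estate is divided into 4 equal shares of 1/4 among Rose, Fiona, Judith, Diana.
Rose is living and takes 1/4.
Fiona predeceased; the 1/4 allotted to Fiona's branch passes to Fiona's issue by representation.
Beatrice's line is the sole branch at this level, so the full 1/4 passes to Beatrice's issue by representation.
The 1/4 is divided into 2 equal shares of 1/8 among Oliver, Edmund.
Oliver is living and takes 1/8.
Edmund is living and takes 1/8.
Judith predeceased; the 1/4 allotted to Judith's branch passes to Judith's issue by representation.
The 1/4 is divided into 4 equal shares of 1/16 among Martin, Samuel, Tessa, Kenneth.
Martin is living and takes 1/16.
Samuel is living and takes 1/16.
Tessa is living and takes 1/16.
Kenneth is living and takes 1/16.
Diana predeceased; the 1/4 allotted to Diana's branch passes to Diana's issue by representation.
The 1/4 is divided into 2 equal shares of 1/8 among George, Quentin.
George predeceased; the 1/8 allotted to George's branch passes to George's issue by representation.
The 1/8 is divided into 3 equal shares of 1/24 among Albert, Victor, Isaac.
Albert is living and takes 1/24.
Victor is living and takes 1/24.
Isaac is living and takes 1/24.
Quentin is living and takes 1/8.

Albert 1/24; Edmund 1/8; Isaac 1/24; Kenneth 1/16; Martin 1/16; Oliver 1/8; Quentin 1/8; Rose 1/4; Samuel 1/16; Tessa 1/16; Victor 1/24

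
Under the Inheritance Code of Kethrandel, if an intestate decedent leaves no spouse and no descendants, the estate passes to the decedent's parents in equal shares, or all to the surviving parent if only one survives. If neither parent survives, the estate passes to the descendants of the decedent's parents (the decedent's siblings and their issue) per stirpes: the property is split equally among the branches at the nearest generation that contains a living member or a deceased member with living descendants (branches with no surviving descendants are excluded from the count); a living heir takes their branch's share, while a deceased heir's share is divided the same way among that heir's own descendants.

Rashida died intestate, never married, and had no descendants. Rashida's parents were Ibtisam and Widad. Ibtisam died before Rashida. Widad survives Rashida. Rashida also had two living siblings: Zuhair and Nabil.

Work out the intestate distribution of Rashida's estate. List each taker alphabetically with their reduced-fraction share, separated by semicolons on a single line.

Widad 1

Only one parent, Widad, survives, so Widad takes the entire estate. The siblings take nothing because a surviving parent has priority.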